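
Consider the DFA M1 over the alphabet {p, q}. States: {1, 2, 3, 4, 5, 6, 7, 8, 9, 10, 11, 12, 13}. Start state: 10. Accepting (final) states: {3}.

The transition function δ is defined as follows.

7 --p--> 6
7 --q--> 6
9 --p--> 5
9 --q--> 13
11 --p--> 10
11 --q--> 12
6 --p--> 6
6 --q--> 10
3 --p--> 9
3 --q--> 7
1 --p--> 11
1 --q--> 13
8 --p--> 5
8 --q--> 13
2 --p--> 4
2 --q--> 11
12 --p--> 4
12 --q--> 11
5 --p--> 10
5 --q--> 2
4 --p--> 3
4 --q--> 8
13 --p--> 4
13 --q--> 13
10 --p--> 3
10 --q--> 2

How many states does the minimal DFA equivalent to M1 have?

Reachable states from the start: {2,3,4,5,6,7,8,9,10,11,12,13}. Unreachable: {1} — drop them.
Start with accepting vs non-accepting: {3} | {2,4,5,6,7,8,9,10,11,12,13}.
On input p, block {2,4,5,6,7,8,9,10,11,12,13} splits into {2,5,6,7,8,9,11,12,13} and {4,10}.
Refine {2,5,6,7,8,9,11,12,13} on symbol p: members go to different blocks, giving {2,5,11,12,13} and {6,7,8,9}.
Split {4,10} by δ(·,q) → {4} and {10}.
Split {2,5,11,12,13} by δ(·,p) → {2,12,13} and {5,11}.
On input q, block {2,12,13} splits into {2,12} and {13}.
Refine {6,7,8,9} on symbol p: members go to different blocks, giving {6,7} and {8,9}.
Refine {6,7} on symbol q: members go to different blocks, giving {6} and {7}.
Stable partition: {3} | {2,12} | {4} | {6} | {10} | {5,11} | {13} | {8,9} | {7} — 9 equivalence classes.

9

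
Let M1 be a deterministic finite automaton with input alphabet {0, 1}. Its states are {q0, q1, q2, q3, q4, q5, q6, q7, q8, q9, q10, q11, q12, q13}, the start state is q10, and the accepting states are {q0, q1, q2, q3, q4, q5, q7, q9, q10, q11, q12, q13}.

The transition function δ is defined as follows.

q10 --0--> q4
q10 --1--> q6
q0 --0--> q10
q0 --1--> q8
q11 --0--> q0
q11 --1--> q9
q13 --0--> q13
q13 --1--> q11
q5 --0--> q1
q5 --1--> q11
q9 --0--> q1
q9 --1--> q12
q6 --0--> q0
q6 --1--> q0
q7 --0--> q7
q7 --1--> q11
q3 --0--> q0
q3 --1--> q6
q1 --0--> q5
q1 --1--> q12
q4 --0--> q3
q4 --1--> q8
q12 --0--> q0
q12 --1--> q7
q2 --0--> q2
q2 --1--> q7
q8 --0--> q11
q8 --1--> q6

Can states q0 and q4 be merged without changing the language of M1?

First remove the unreachable states {q2,q13}; 12 states remain.
Start with accepting vs non-accepting: {q0,q1,q3,q4,q5,q7,q9,q10,q11,q12} | {q6,q8}.
Split {q0,q1,q3,q4,q5,q7,q9,q10,q11,q12} by δ(·,1) → {q1,q5,q7,q9,q11,q12} and {q0,q3,q4,q10}.
On input 0, block {q1,q5,q7,q9,q11,q12} splits into {q1,q5,q7,q9} and {q11,q12}.
Refine {q6,q8} on symbol 0: members go to different blocks, giving {q6} and {q8}.
On input 1, block {q0,q3,q4,q10} splits into {q0,q4} and {q3,q10}.
Stable partition: {q1,q5,q7,q9} | {q6} | {q0,q4} | {q11,q12} | {q8} | {q3,q10} — 6 equivalence classes.
q0 and q4 lie in the same block of the stable partition, so they are equivalent — no string distinguishes them.

Yes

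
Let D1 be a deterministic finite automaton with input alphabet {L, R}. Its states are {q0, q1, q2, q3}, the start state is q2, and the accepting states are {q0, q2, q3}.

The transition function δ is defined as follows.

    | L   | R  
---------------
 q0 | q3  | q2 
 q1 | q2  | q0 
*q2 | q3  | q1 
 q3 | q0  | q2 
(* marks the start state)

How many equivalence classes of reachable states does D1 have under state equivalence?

Every state is reachable, so we keep all 4.
Start with accepting vs non-accepting: {q0,q2,q3} | {q1}.
Refine {q0,q2,q3} on symbol R: members go to different blocks, giving {q0,q3} and {q2}.
No further refinement is possible. Final partition (3 blocks): {q0,q3} | {q1} | {q2}.

3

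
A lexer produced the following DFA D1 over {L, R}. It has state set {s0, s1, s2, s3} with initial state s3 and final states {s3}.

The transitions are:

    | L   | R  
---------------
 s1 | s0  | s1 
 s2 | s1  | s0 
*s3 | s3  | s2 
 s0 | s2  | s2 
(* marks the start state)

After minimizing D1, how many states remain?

Every state is reachable, so we keep all 4.
Initial partition by acceptance: {s3} | {s0,s1,s2}.
Stable partition: {s3} | {s0,s1,s2} — 2 equivalence classes.

2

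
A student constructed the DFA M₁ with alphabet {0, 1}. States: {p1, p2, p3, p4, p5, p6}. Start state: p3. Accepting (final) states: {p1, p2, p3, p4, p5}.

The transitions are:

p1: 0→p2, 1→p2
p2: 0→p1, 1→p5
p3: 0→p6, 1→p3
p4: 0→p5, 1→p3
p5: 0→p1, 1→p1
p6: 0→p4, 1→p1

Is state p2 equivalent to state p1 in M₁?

Yes

Every state is reachable, so we keep all 6.
Start with accepting vs non-accepting: {p1,p2,p3,p4,p5} | {p6}.
Split {p1,p2,p3,p4,p5} by δ(·,0) → {p1,p2,p4,p5} and {p3}.
Split {p1,p2,p4,p5} by δ(·,1) → {p1,p2,p5} and {p4}.
The partition is now stable with 4 blocks: {p1,p2,p5} | {p6} | {p3} | {p4}.
p2 and p1 lie in the same block of the stable partition, so they are equivalent — no string distinguishes them.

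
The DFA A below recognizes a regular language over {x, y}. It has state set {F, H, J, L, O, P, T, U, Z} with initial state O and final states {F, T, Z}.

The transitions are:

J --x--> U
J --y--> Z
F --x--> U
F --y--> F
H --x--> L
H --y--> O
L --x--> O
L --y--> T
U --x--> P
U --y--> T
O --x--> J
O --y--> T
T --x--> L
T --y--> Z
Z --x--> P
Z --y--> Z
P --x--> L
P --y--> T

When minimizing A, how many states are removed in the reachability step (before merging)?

BFS from O reaches {J, L, O, P, T, U, Z}; the 2 state(s) F, H are never visited.

2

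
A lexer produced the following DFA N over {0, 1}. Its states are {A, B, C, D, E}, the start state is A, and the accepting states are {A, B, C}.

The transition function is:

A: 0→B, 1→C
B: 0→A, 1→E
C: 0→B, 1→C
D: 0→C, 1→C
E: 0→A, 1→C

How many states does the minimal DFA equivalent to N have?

3

Reachable states from the start: {A,B,C,E}. Unreachable: {D} — drop them.
P0 = {A,B,C} | {E}.
On input 1, block {A,B,C} splits into {A,C} and {B}.
Stable partition: {A,C} | {E} | {B} — 3 equivalence classes.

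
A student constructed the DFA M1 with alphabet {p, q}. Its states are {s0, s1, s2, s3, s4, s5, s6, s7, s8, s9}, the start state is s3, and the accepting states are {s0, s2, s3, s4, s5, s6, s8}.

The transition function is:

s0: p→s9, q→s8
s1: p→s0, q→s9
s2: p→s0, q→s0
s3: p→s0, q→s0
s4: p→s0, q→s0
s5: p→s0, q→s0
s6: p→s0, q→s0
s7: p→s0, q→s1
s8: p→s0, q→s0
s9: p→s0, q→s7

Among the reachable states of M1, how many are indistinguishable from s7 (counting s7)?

First remove the unreachable states {s2,s4,s5,s6}; 6 states remain.
P0 = {s0,s3,s8} | {s1,s7,s9}.
Split {s0,s3,s8} by δ(·,p) → {s3,s8} and {s0}.
Stable partition: {s3,s8} | {s1,s7,s9} | {s0} — 3 equivalence classes.
State s7 belongs to the block {s1,s7,s9}, which has 3 states.

3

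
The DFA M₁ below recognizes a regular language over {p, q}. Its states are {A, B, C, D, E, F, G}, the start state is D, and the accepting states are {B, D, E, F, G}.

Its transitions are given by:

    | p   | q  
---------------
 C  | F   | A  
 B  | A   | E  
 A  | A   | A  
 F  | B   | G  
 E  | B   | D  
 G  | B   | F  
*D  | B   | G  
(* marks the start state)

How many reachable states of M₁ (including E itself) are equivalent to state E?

4

States {C} cannot be reached from the start state, so discard them.
Start with accepting vs non-accepting: {B,D,E,F,G} | {A}.
Split {B,D,E,F,G} by δ(·,p) → {D,E,F,G} and {B}.
Stable partition: {D,E,F,G} | {A} | {B} — 3 equivalence classes.
State E belongs to the block {D,E,F,G}, which has 4 states.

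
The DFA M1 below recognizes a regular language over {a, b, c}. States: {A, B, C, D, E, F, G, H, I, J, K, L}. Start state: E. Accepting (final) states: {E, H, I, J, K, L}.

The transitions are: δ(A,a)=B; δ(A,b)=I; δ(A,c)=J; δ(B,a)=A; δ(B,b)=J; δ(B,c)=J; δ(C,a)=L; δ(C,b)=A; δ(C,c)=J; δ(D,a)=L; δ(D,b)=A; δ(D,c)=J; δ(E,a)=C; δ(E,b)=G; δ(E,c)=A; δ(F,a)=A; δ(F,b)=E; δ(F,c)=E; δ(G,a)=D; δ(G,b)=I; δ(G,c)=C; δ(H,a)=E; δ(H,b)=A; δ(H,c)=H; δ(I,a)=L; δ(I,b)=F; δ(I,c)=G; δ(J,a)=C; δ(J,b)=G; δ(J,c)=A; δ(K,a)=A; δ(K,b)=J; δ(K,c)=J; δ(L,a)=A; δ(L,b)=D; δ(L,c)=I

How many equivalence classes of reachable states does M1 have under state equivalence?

Reachable states from the start: {A,B,C,D,E,F,G,I,J,L}. Unreachable: {H,K} — drop them.
Initial partition by acceptance: {E,I,J,L} | {A,B,C,D,F,G}.
Split {E,I,J,L} by δ(·,a) → {E,J,L} and {I}.
Split {E,J,L} by δ(·,c) → {E,J} and {L}.
Refine {A,B,C,D,F,G} on symbol a: members go to different blocks, giving {A,B,F,G} and {C,D}.
On input a, block {A,B,F,G} splits into {A,B,F} and {G}.
On input b, block {A,B,F} splits into {B,F} and {A}.
The partition is now stable with 7 blocks: {E,J} | {B,F} | {I} | {L} | {C,D} | {G} | {A}.

7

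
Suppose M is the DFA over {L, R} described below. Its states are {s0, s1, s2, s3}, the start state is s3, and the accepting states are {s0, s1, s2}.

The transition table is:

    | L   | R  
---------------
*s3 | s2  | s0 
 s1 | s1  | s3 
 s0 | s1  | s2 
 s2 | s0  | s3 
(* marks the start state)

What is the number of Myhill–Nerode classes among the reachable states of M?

4

All states are reachable from the start state.
Start with accepting vs non-accepting: {s0,s1,s2} | {s3}.
Split {s0,s1,s2} by δ(·,R) → {s1,s2} and {s0}.
On input L, block {s1,s2} splits into {s1} and {s2}.
The partition is now stable with 4 blocks: {s1} | {s3} | {s0} | {s2}.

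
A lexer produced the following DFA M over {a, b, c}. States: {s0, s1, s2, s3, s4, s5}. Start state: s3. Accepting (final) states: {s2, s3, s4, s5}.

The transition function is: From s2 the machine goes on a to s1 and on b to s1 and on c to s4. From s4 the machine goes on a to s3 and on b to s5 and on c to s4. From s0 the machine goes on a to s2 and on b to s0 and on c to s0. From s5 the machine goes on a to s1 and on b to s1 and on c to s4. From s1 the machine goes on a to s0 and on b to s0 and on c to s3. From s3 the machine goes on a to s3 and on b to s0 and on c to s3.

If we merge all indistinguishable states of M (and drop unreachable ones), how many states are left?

All states are reachable from the start state.
Initial partition by acceptance: {s2,s3,s4,s5} | {s0,s1}.
Split {s2,s3,s4,s5} by δ(·,a) → {s2,s5} and {s3,s4}.
Refine {s0,s1} on symbol a: members go to different blocks, giving {s0} and {s1}.
Split {s3,s4} by δ(·,b) → {s3} and {s4}.
The partition is now stable with 5 blocks: {s2,s5} | {s0} | {s3} | {s1} | {s4}.

5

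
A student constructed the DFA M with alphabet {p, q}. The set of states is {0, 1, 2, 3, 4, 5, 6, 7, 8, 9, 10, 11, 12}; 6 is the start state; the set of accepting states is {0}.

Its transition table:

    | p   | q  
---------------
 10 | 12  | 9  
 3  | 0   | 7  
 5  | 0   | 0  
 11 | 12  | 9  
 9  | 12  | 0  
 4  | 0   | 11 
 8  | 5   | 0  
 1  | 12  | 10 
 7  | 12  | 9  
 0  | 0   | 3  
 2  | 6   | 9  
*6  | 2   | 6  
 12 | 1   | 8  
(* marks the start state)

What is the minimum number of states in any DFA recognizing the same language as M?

10

Reachable states from the start: {0,1,2,3,5,6,7,8,9,10,12}. Unreachable: {4,11} — drop them.
P0 = {0} | {1,2,3,5,6,7,8,9,10,12}.
Split {1,2,3,5,6,7,8,9,10,12} by δ(·,p) → {1,2,6,7,8,9,10,12} and {3,5}.
On input p, block {1,2,6,7,8,9,10,12} splits into {1,2,6,7,9,10,12} and {8}.
Split {1,2,6,7,9,10,12} by δ(·,q) → {1,2,6,7,10} and {9} and {12}.
On input p, block {1,2,6,7,10} splits into {1,7,10} and {2,6}.
Split {1,7,10} by δ(·,q) → {7,10} and {1}.
Split {3,5} by δ(·,q) → {3} and {5}.
Refine {2,6} on symbol q: members go to different blocks, giving {2} and {6}.
The partition is now stable with 10 blocks: {0} | {7,10} | {3} | {8} | {9} | {12} | {2} | {1} | {5} | {6}.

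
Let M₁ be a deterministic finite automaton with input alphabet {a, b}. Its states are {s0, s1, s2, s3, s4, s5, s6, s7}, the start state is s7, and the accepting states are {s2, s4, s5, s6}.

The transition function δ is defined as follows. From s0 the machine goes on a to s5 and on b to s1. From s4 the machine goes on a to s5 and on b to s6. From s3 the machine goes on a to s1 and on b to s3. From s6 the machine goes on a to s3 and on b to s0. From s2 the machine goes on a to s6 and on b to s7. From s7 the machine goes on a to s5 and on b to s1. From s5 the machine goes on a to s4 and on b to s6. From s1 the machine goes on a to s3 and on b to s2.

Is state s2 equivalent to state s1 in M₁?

No

All states are reachable from the start state.
Initial partition by acceptance: {s2,s4,s5,s6} | {s0,s1,s3,s7}.
Refine {s2,s4,s5,s6} on symbol a: members go to different blocks, giving {s2,s4,s5} and {s6}.
On input a, block {s2,s4,s5} splits into {s4,s5} and {s2}.
On input a, block {s0,s1,s3,s7} splits into {s0,s7} and {s1,s3}.
Refine {s1,s3} on symbol b: members go to different blocks, giving {s1} and {s3}.
No further refinement is possible. Final partition (6 blocks): {s4,s5} | {s0,s7} | {s6} | {s2} | {s1} | {s3}.
s2 and s1 end up in different blocks, so they are distinguishable. For instance, the string 'ε' is accepted from only s2.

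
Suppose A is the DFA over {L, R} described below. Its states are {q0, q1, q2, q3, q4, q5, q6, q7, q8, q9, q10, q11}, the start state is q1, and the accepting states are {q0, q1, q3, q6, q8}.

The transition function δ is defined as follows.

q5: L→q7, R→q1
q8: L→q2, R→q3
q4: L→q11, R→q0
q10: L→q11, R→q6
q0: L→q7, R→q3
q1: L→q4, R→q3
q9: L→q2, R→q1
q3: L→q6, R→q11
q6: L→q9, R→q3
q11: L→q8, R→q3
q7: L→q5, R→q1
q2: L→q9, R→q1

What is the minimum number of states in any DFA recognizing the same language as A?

Reachable states from the start: {q0,q1,q2,q3,q4,q5,q6,q7,q8,q9,q11}. Unreachable: {q10} — drop them.
P0 = {q0,q1,q3,q6,q8} | {q2,q4,q5,q7,q9,q11}.
Refine {q0,q1,q3,q6,q8} on symbol L: members go to different blocks, giving {q0,q1,q6,q8} and {q3}.
On input L, block {q2,q4,q5,q7,q9,q11} splits into {q2,q4,q5,q7,q9} and {q11}.
Refine {q2,q4,q5,q7,q9} on symbol L: members go to different blocks, giving {q2,q5,q7,q9} and {q4}.
On input L, block {q0,q1,q6,q8} splits into {q0,q6,q8} and {q1}.
The partition is now stable with 6 blocks: {q0,q6,q8} | {q2,q5,q7,q9} | {q3} | {q11} | {q4} | {q1}.

6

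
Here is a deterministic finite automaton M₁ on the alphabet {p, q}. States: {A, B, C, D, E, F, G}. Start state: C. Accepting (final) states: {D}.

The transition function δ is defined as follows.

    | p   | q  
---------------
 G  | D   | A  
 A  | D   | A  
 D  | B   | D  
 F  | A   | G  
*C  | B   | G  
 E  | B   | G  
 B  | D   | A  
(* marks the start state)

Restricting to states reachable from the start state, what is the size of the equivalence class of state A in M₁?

First remove the unreachable states {E,F}; 5 states remain.
Start with accepting vs non-accepting: {D} | {A,B,C,G}.
On input p, block {A,B,C,G} splits into {A,B,G} and {C}.
No further refinement is possible. Final partition (3 blocks): {D} | {A,B,G} | {C}.
State A belongs to the block {A,B,G}, which has 3 states.

3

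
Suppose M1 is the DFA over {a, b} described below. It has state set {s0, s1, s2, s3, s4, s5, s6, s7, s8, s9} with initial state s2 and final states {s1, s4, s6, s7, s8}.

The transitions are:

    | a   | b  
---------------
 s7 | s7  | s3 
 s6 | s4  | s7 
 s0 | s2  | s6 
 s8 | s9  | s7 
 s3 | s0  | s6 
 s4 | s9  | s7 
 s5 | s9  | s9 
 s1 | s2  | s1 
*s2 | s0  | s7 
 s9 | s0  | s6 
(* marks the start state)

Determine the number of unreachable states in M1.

3

BFS from s2 reaches {s0, s2, s3, s4, s6, s7, s9}; the 3 state(s) s1, s5, s8 are never visited.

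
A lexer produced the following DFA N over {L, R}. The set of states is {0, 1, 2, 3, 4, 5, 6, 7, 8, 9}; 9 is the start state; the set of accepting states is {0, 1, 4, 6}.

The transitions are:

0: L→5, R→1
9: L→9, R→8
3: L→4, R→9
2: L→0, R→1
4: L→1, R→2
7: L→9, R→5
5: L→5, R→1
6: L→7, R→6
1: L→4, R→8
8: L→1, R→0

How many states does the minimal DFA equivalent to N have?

7

Reachable states from the start: {0,1,2,4,5,8,9}. Unreachable: {3,6,7} — drop them.
P0 = {0,1,4} | {2,5,8,9}.
Split {0,1,4} by δ(·,L) → {1,4} and {0}.
Refine {2,5,8,9} on symbol L: members go to different blocks, giving {5,9} and {2} and {8}.
Refine {1,4} on symbol R: members go to different blocks, giving {1} and {4}.
Split {5,9} by δ(·,R) → {5} and {9}.
Stable partition: {1} | {5} | {0} | {2} | {8} | {4} | {9} — 7 equivalence classes.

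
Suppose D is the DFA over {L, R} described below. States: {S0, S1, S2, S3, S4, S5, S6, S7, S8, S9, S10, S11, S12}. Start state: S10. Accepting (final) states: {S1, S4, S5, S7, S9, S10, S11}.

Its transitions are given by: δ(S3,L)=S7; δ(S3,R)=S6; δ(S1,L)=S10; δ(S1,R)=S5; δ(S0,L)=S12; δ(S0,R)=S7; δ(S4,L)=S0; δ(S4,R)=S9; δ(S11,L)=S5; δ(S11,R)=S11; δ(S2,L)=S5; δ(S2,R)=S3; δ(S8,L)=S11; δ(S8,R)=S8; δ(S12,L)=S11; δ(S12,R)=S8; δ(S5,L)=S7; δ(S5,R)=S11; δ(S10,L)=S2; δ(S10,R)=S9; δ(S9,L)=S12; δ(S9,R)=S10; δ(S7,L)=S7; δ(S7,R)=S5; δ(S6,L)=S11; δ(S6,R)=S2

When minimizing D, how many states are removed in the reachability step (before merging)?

3

Starting at S10 and following transitions, the reachable set is {S2, S3, S5, S6, S7, S8, S9, S10, S11, S12}. That leaves S0, S1, S4 unreachable — 3 in total.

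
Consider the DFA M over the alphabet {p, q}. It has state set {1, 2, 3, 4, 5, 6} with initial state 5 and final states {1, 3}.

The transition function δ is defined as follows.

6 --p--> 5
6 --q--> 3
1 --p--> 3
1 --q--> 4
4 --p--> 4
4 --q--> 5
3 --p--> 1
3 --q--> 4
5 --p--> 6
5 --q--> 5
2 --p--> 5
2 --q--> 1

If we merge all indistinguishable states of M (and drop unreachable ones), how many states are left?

4

Reachable states from the start: {1,3,4,5,6}. Unreachable: {2} — drop them.
Start with accepting vs non-accepting: {1,3} | {4,5,6}.
Refine {4,5,6} on symbol q: members go to different blocks, giving {4,5} and {6}.
On input p, block {4,5} splits into {4} and {5}.
The partition is now stable with 4 blocks: {1,3} | {4} | {6} | {5}.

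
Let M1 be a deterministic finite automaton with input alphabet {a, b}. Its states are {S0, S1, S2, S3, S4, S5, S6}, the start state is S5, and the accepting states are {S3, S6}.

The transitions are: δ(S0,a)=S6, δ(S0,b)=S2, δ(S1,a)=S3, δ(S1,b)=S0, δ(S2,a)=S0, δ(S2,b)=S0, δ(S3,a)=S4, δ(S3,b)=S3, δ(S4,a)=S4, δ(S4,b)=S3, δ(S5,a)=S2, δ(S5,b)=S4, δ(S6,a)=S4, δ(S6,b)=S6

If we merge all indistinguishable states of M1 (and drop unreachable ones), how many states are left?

5

States {S1} cannot be reached from the start state, so discard them.
Initial partition by acceptance: {S3,S6} | {S0,S2,S4,S5}.
On input a, block {S0,S2,S4,S5} splits into {S2,S4,S5} and {S0}.
Refine {S2,S4,S5} on symbol a: members go to different blocks, giving {S4,S5} and {S2}.
Split {S4,S5} by δ(·,a) → {S4} and {S5}.
Stable partition: {S3,S6} | {S4} | {S0} | {S2} | {S5} — 5 equivalence classes.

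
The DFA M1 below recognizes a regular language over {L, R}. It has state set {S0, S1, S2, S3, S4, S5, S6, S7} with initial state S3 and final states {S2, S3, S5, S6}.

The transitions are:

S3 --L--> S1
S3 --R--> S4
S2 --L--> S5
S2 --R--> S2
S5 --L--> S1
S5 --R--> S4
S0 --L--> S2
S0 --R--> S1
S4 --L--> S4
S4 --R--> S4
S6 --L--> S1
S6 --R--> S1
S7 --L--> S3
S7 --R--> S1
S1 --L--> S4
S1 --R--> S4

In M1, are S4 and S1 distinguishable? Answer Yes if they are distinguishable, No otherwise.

No

States {S0,S2,S5,S6,S7} cannot be reached from the start state, so discard them.
P0 = {S3} | {S1,S4}.
The partition is now stable with 2 blocks: {S3} | {S1,S4}.
S4 and S1 lie in the same block of the stable partition, so they are equivalent — no string distinguishes them.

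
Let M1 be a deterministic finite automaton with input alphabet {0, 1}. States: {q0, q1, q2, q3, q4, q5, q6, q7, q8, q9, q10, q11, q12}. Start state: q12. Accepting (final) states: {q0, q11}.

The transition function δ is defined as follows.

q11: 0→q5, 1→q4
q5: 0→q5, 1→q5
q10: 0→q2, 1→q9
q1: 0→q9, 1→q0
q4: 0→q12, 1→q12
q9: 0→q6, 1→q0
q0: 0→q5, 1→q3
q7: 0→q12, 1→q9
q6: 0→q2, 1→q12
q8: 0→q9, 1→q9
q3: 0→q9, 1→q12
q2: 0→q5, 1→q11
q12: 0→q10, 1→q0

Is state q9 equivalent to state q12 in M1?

Yes

Reachable states from the start: {q0,q2,q3,q4,q5,q6,q9,q10,q11,q12}. Unreachable: {q1,q7,q8} — drop them.
P0 = {q0,q11} | {q2,q3,q4,q5,q6,q9,q10,q12}.
Split {q2,q3,q4,q5,q6,q9,q10,q12} by δ(·,1) → {q3,q4,q5,q6,q10} and {q2,q9,q12}.
Refine {q3,q4,q5,q6,q10} on symbol 0: members go to different blocks, giving {q3,q4,q6,q10} and {q5}.
On input 0, block {q2,q9,q12} splits into {q9,q12} and {q2}.
Refine {q3,q4,q6,q10} on symbol 0: members go to different blocks, giving {q3,q4} and {q6,q10}.
The partition is now stable with 6 blocks: {q0,q11} | {q3,q4} | {q9,q12} | {q5} | {q2} | {q6,q10}.
q9 and q12 lie in the same block of the stable partition, so they are equivalent — no string distinguishes them.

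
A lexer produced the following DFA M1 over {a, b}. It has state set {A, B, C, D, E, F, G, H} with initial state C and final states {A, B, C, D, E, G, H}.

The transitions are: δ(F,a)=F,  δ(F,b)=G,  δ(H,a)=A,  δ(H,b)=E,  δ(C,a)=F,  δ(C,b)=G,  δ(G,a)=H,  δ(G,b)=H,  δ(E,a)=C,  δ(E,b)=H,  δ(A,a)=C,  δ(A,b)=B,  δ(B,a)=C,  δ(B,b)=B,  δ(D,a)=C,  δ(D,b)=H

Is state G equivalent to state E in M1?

No

States {D} cannot be reached from the start state, so discard them.
P0 = {A,B,C,E,G,H} | {F}.
Split {A,B,C,E,G,H} by δ(·,a) → {A,B,E,G,H} and {C}.
On input a, block {A,B,E,G,H} splits into {A,B,E} and {G,H}.
Refine {A,B,E} on symbol b: members go to different blocks, giving {A,B} and {E}.
Split {G,H} by δ(·,a) → {G} and {H}.
Stable partition: {A,B} | {F} | {C} | {G} | {E} | {H} — 6 equivalence classes.
G and E end up in different blocks, so they are distinguishable. For instance, the string 'aa' is accepted from only G.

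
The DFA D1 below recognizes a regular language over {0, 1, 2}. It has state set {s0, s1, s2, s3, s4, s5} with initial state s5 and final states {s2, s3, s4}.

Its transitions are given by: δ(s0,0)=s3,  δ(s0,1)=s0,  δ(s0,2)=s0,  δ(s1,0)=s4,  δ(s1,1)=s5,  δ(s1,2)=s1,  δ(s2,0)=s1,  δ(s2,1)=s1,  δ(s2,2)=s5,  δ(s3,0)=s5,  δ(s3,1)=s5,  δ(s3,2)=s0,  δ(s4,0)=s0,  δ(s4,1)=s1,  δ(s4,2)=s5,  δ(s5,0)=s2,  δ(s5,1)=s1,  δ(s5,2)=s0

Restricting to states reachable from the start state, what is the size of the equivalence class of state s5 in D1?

All states are reachable from the start state.
Initial partition by acceptance: {s2,s3,s4} | {s0,s1,s5}.
The partition is now stable with 2 blocks: {s2,s3,s4} | {s0,s1,s5}.
State s5 belongs to the block {s0,s1,s5}, which has 3 states.

3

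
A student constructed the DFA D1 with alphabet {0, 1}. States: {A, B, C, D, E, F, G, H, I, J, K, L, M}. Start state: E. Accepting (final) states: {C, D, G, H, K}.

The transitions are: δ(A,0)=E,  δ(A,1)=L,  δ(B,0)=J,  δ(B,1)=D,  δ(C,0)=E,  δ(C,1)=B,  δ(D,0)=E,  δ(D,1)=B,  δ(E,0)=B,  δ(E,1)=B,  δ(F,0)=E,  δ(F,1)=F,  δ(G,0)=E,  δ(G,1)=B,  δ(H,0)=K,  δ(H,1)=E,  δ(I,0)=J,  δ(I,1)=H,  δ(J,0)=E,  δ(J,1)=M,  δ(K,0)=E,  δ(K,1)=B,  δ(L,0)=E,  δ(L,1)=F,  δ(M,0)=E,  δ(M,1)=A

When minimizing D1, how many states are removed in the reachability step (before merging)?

BFS from E reaches {A, B, D, E, F, J, L, M}; the 5 state(s) C, G, H, I, K are never visited.

5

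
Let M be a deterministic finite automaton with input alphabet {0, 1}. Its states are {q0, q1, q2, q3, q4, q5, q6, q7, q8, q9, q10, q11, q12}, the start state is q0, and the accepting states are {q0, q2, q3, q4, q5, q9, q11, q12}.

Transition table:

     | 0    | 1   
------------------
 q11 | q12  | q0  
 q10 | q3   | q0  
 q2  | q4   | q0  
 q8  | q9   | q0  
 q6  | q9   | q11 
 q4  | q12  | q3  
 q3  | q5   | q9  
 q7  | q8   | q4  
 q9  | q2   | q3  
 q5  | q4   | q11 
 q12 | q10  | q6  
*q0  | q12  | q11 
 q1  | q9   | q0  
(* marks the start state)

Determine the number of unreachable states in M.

3

No path from q0 leads to q1, q7, q8; the other 10 states are all reachable.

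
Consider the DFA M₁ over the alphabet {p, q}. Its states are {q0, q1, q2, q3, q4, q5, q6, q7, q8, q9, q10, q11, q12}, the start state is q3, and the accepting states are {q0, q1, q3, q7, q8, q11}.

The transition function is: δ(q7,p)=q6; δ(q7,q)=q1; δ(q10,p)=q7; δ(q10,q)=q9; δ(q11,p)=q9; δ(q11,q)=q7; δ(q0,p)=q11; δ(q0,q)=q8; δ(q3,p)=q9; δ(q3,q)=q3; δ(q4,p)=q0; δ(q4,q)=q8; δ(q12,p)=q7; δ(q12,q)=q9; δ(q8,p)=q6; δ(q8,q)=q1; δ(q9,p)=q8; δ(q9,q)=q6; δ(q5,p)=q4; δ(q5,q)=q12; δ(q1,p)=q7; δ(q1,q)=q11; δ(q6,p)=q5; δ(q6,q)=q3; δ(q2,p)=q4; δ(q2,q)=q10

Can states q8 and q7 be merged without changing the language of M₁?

Yes

Reachable states from the start: {q0,q1,q3,q4,q5,q6,q7,q8,q9,q11,q12}. Unreachable: {q2,q10} — drop them.
Start with accepting vs non-accepting: {q0,q1,q3,q7,q8,q11} | {q4,q5,q6,q9,q12}.
On input p, block {q0,q1,q3,q7,q8,q11} splits into {q3,q7,q8,q11} and {q0,q1}.
On input q, block {q3,q7,q8,q11} splits into {q3,q11} and {q7,q8}.
On input q, block {q3,q11} splits into {q3} and {q11}.
On input p, block {q4,q5,q6,q9,q12} splits into {q5,q6} and {q9,q12} and {q4}.
Split {q5,q6} by δ(·,p) → {q5} and {q6}.
Refine {q0,q1} on symbol p: members go to different blocks, giving {q0} and {q1}.
On input q, block {q9,q12} splits into {q9} and {q12}.
The partition is now stable with 10 blocks: {q3} | {q5} | {q0} | {q7,q8} | {q11} | {q9} | {q4} | {q6} | {q1} | {q12}.
q8 and q7 lie in the same block of the stable partition, so they are equivalent — no string distinguishes them.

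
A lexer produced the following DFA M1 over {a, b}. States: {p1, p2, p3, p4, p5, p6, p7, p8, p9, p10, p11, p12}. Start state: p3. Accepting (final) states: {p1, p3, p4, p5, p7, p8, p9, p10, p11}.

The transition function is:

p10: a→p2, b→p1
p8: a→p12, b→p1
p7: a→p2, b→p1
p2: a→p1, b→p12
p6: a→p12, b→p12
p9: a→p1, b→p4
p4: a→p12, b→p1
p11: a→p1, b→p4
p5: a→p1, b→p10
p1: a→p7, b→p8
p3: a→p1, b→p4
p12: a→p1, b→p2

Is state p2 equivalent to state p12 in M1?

Yes

States {p5,p6,p9,p10,p11} cannot be reached from the start state, so discard them.
Initial partition by acceptance: {p1,p3,p4,p7,p8} | {p2,p12}.
Split {p1,p3,p4,p7,p8} by δ(·,a) → {p4,p7,p8} and {p1,p3}.
Refine {p1,p3} on symbol a: members go to different blocks, giving {p1} and {p3}.
Stable partition: {p4,p7,p8} | {p2,p12} | {p1} | {p3} — 4 equivalence classes.
p2 and p12 lie in the same block of the stable partition, so they are equivalent — no string distinguishes them.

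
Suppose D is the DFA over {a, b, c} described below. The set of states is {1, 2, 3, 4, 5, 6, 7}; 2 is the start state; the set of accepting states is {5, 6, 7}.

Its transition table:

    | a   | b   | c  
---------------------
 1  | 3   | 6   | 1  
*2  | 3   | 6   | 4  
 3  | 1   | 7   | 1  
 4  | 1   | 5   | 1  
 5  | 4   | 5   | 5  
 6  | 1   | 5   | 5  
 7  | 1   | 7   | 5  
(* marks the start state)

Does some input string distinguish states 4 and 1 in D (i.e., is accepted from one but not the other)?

All states are reachable from the start state.
Initial partition by acceptance: {5,6,7} | {1,2,3,4}.
Stable partition: {5,6,7} | {1,2,3,4} — 2 equivalence classes.
4 and 1 lie in the same block of the stable partition, so they are equivalent — no string distinguishes them.

No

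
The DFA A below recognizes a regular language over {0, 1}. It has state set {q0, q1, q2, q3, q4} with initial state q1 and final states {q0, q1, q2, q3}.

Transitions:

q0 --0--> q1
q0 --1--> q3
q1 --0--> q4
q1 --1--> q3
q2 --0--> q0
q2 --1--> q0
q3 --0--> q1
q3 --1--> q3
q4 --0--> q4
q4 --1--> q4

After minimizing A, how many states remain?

States {q0,q2} cannot be reached from the start state, so discard them.
Start with accepting vs non-accepting: {q1,q3} | {q4}.
Refine {q1,q3} on symbol 0: members go to different blocks, giving {q1} and {q3}.
Stable partition: {q1} | {q4} | {q3} — 3 equivalence classes.

3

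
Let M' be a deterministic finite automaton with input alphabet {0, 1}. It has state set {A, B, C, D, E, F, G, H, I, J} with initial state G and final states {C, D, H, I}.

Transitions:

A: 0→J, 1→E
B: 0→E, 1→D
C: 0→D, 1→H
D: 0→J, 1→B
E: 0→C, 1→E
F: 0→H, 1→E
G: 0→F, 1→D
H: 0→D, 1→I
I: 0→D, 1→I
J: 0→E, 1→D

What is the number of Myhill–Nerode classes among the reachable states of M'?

4

Reachable states from the start: {B,C,D,E,F,G,H,I,J}. Unreachable: {A} — drop them.
Initial partition by acceptance: {C,D,H,I} | {B,E,F,G,J}.
Split {C,D,H,I} by δ(·,0) → {C,H,I} and {D}.
Refine {B,E,F,G,J} on symbol 0: members go to different blocks, giving {B,G,J} and {E,F}.
Stable partition: {C,H,I} | {B,G,J} | {D} | {E,F} — 4 equivalence classes.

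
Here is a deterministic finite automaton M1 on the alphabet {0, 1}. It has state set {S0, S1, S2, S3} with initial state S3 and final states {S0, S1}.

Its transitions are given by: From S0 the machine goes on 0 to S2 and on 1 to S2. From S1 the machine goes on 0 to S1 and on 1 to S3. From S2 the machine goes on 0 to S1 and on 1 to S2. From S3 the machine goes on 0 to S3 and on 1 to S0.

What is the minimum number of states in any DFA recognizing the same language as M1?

Every state is reachable, so we keep all 4.
P0 = {S0,S1} | {S2,S3}.
Split {S0,S1} by δ(·,0) → {S0} and {S1}.
On input 0, block {S2,S3} splits into {S2} and {S3}.
Stable partition: {S0} | {S2} | {S1} | {S3} — 4 equivalence classes.

4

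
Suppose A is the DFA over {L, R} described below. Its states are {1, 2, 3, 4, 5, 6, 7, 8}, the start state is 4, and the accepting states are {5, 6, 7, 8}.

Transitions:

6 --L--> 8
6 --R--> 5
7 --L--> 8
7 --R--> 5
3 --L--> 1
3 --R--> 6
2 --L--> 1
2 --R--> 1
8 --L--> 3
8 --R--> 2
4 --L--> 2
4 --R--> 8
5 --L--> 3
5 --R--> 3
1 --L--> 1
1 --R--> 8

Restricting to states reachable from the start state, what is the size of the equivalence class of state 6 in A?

1

Reachable states from the start: {1,2,3,4,5,6,8}. Unreachable: {7} — drop them.
P0 = {5,6,8} | {1,2,3,4}.
Refine {5,6,8} on symbol L: members go to different blocks, giving {5,8} and {6}.
On input R, block {1,2,3,4} splits into {1,4} and {2} and {3}.
On input R, block {5,8} splits into {5} and {8}.
Split {1,4} by δ(·,L) → {1} and {4}.
Stable partition: {5} | {1} | {6} | {2} | {3} | {8} | {4} — 7 equivalence classes.
State 6 belongs to the block {6}, which has 1 states.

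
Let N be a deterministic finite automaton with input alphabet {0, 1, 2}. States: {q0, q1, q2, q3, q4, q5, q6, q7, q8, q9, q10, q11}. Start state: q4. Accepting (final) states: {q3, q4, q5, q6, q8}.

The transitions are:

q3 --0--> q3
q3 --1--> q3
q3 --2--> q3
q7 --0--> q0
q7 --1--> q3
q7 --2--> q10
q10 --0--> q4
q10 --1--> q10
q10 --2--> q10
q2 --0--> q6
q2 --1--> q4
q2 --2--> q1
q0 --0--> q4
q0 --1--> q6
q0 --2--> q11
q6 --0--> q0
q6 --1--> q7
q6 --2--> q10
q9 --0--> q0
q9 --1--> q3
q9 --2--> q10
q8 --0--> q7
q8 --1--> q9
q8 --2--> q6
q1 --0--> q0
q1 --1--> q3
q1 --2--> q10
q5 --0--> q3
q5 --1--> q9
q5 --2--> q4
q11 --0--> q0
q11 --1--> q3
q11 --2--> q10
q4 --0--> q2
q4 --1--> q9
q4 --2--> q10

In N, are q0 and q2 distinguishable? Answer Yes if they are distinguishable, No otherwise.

First remove the unreachable states {q5,q8}; 10 states remain.
P0 = {q3,q4,q6} | {q0,q1,q2,q7,q9,q10,q11}.
Refine {q3,q4,q6} on symbol 0: members go to different blocks, giving {q4,q6} and {q3}.
Split {q0,q1,q2,q7,q9,q10,q11} by δ(·,0) → {q1,q7,q9,q11} and {q0,q2,q10}.
Split {q0,q2,q10} by δ(·,1) → {q0,q2} and {q10}.
Stable partition: {q4,q6} | {q1,q7,q9,q11} | {q3} | {q0,q2} | {q10} — 5 equivalence classes.
q0 and q2 lie in the same block of the stable partition, so they are equivalent — no string distinguishes them.

No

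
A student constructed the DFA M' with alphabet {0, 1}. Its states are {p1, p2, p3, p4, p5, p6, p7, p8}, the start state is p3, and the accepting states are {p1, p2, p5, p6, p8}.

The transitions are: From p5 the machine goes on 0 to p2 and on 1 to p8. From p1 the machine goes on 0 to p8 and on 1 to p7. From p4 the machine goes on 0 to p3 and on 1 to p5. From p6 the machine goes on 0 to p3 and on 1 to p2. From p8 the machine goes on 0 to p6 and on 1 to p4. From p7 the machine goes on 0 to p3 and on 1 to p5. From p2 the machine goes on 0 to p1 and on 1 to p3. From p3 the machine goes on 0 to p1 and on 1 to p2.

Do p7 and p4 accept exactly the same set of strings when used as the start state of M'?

P0 = {p1,p2,p5,p6,p8} | {p3,p4,p7}.
Split {p1,p2,p5,p6,p8} by δ(·,0) → {p1,p2,p5,p8} and {p6}.
Refine {p1,p2,p5,p8} on symbol 0: members go to different blocks, giving {p1,p2,p5} and {p8}.
Split {p1,p2,p5} by δ(·,0) → {p2,p5} and {p1}.
On input 0, block {p2,p5} splits into {p2} and {p5}.
Refine {p3,p4,p7} on symbol 0: members go to different blocks, giving {p4,p7} and {p3}.
The partition is now stable with 7 blocks: {p2} | {p4,p7} | {p6} | {p8} | {p1} | {p5} | {p3}.
p7 and p4 lie in the same block of the stable partition, so they are equivalent — no string distinguishes them.

Yes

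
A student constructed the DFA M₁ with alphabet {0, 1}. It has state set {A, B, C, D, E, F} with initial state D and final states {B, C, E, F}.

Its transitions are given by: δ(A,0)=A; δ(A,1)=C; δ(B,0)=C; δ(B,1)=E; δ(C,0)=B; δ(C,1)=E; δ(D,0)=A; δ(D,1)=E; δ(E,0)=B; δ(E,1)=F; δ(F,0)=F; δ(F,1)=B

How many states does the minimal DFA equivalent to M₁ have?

2

All states are reachable from the start state.
Initial partition by acceptance: {B,C,E,F} | {A,D}.
Stable partition: {B,C,E,F} | {A,D} — 2 equivalence classes.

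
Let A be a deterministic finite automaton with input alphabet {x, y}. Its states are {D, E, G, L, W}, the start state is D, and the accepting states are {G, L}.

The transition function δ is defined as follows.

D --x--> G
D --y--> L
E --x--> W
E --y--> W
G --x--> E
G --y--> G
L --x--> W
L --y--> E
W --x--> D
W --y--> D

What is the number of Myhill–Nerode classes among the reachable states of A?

5

All states are reachable from the start state.
P0 = {G,L} | {D,E,W}.
Refine {G,L} on symbol y: members go to different blocks, giving {G} and {L}.
Refine {D,E,W} on symbol x: members go to different blocks, giving {E,W} and {D}.
Refine {E,W} on symbol x: members go to different blocks, giving {W} and {E}.
Stable partition: {G} | {W} | {L} | {D} | {E} — 5 equivalence classes.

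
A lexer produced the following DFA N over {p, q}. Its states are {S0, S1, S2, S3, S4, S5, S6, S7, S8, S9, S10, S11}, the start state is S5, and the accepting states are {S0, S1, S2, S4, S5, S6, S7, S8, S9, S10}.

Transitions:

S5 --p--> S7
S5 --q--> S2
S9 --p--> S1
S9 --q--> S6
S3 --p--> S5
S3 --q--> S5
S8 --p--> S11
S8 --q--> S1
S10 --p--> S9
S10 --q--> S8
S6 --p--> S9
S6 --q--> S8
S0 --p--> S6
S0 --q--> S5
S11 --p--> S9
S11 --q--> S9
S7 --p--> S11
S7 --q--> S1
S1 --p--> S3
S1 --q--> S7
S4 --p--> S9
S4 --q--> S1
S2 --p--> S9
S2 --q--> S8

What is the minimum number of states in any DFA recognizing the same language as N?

Reachable states from the start: {S1,S2,S3,S5,S6,S7,S8,S9,S11}. Unreachable: {S0,S4,S10} — drop them.
Start with accepting vs non-accepting: {S1,S2,S5,S6,S7,S8,S9} | {S3,S11}.
Split {S1,S2,S5,S6,S7,S8,S9} by δ(·,p) → {S2,S5,S6,S9} and {S1,S7,S8}.
Split {S2,S5,S6,S9} by δ(·,p) → {S2,S6} and {S5,S9}.
The partition is now stable with 4 blocks: {S2,S6} | {S3,S11} | {S1,S7,S8} | {S5,S9}.

4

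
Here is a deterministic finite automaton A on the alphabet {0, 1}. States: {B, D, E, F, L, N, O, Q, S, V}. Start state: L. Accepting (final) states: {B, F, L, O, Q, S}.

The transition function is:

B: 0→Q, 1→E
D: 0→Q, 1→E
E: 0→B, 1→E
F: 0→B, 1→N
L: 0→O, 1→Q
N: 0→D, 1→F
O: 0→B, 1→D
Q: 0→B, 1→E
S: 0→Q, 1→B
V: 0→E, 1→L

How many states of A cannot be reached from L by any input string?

4

Starting at L and following transitions, the reachable set is {B, D, E, L, O, Q}. That leaves F, N, S, V unreachable — 4 in total.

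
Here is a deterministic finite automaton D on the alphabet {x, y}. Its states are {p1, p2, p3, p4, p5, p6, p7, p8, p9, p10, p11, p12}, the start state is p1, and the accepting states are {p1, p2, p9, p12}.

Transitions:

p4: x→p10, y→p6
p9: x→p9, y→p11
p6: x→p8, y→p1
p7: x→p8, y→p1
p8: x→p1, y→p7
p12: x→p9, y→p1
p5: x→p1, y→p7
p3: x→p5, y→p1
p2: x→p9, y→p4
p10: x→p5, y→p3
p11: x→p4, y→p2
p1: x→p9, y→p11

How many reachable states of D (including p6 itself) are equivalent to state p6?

First remove the unreachable states {p12}; 11 states remain.
Initial partition by acceptance: {p1,p2,p9} | {p3,p4,p5,p6,p7,p8,p10,p11}.
Refine {p3,p4,p5,p6,p7,p8,p10,p11} on symbol x: members go to different blocks, giving {p3,p4,p6,p7,p10,p11} and {p5,p8}.
Split {p3,p4,p6,p7,p10,p11} by δ(·,x) → {p3,p6,p7,p10} and {p4,p11}.
Split {p3,p6,p7,p10} by δ(·,y) → {p3,p6,p7} and {p10}.
Split {p4,p11} by δ(·,x) → {p4} and {p11}.
On input y, block {p1,p2,p9} splits into {p1,p9} and {p2}.
Stable partition: {p1,p9} | {p3,p6,p7} | {p5,p8} | {p4} | {p10} | {p11} | {p2} — 7 equivalence classes.
State p6 belongs to the block {p3,p6,p7}, which has 3 states.

3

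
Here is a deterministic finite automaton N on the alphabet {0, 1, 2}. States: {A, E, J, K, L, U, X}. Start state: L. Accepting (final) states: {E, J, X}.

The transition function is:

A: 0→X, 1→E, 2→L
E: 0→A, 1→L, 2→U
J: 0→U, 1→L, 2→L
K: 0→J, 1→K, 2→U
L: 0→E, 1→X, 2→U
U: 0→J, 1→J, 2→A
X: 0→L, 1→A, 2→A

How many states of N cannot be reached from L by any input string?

BFS from L reaches {A, E, J, L, U, X}; the 1 state(s) K are never visited.

1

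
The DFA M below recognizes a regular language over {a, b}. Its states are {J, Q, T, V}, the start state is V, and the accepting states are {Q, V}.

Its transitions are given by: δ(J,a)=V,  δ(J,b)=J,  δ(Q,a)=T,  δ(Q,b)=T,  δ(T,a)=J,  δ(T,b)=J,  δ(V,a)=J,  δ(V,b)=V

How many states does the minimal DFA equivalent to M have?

2

Reachable states from the start: {J,V}. Unreachable: {Q,T} — drop them.
Start with accepting vs non-accepting: {V} | {J}.
Stable partition: {V} | {J} — 2 equivalence classes.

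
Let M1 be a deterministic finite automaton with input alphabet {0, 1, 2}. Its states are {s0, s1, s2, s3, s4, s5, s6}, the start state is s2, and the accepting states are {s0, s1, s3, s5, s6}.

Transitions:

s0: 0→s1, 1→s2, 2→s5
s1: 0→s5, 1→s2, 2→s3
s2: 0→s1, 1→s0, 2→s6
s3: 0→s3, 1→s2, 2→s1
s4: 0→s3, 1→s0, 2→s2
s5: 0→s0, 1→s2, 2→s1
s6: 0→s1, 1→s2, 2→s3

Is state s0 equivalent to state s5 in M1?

States {s4} cannot be reached from the start state, so discard them.
Initial partition by acceptance: {s0,s1,s3,s5,s6} | {s2}.
The partition is now stable with 2 blocks: {s0,s1,s3,s5,s6} | {s2}.
s0 and s5 lie in the same block of the stable partition, so they are equivalent — no string distinguishes them.

Yes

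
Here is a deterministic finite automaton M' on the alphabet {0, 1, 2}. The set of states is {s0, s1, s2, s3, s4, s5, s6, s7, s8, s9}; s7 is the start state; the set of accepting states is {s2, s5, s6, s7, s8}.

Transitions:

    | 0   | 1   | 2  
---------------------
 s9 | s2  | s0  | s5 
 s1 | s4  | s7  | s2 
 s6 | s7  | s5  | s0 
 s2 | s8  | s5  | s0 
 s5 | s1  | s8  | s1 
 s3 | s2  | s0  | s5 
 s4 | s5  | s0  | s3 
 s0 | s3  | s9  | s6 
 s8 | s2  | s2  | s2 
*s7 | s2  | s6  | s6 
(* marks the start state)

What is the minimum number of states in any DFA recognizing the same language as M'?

Start with accepting vs non-accepting: {s2,s5,s6,s7,s8} | {s0,s1,s3,s4,s9}.
Refine {s2,s5,s6,s7,s8} on symbol 0: members go to different blocks, giving {s2,s6,s7,s8} and {s5}.
Split {s2,s6,s7,s8} by δ(·,1) → {s2,s6} and {s7,s8}.
Refine {s0,s1,s3,s4,s9} on symbol 0: members go to different blocks, giving {s0,s1} and {s3,s9} and {s4}.
Refine {s0,s1} on symbol 0: members go to different blocks, giving {s0} and {s1}.
No further refinement is possible. Final partition (7 blocks): {s2,s6} | {s0} | {s5} | {s7,s8} | {s3,s9} | {s4} | {s1}.

7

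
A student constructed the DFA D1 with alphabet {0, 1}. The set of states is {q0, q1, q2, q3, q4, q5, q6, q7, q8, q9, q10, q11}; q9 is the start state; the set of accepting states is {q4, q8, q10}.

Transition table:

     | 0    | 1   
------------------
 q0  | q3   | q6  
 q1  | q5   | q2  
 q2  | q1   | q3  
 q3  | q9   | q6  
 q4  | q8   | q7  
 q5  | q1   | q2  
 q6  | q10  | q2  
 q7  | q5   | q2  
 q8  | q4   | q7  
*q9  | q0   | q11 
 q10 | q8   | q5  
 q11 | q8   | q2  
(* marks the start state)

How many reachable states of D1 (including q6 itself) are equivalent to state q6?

2

All states are reachable from the start state.
P0 = {q4,q8,q10} | {q0,q1,q2,q3,q5,q6,q7,q9,q11}.
Refine {q0,q1,q2,q3,q5,q6,q7,q9,q11} on symbol 0: members go to different blocks, giving {q0,q1,q2,q3,q5,q7,q9} and {q6,q11}.
Refine {q0,q1,q2,q3,q5,q7,q9} on symbol 1: members go to different blocks, giving {q1,q2,q5,q7} and {q0,q3,q9}.
On input 1, block {q1,q2,q5,q7} splits into {q1,q5,q7} and {q2}.
No further refinement is possible. Final partition (5 blocks): {q4,q8,q10} | {q1,q5,q7} | {q6,q11} | {q0,q3,q9} | {q2}.
State q6 belongs to the block {q6,q11}, which has 2 states.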